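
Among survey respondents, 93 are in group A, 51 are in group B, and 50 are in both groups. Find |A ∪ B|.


|A ∪ B| = |A| + |B| - |A ∩ B|
= 93 + 51 - 50
= 94

|A ∪ B| = 94


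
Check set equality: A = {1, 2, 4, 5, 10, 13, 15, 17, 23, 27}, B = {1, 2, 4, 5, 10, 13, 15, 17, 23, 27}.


Two sets are equal iff they have exactly the same elements.
A = {1, 2, 4, 5, 10, 13, 15, 17, 23, 27}
B = {1, 2, 4, 5, 10, 13, 15, 17, 23, 27}
Same elements → A = B

Yes, A = B


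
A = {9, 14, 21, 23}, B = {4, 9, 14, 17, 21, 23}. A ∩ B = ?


A ∩ B = elements in both A and B
A = {9, 14, 21, 23}
B = {4, 9, 14, 17, 21, 23}
A ∩ B = {9, 14, 21, 23}

A ∩ B = {9, 14, 21, 23}


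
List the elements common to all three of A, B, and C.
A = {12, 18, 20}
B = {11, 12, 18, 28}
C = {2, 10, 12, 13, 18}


A ∩ B = {12, 18}
(A ∩ B) ∩ C = {12, 18}

A ∩ B ∩ C = {12, 18}


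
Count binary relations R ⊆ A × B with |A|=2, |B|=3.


A relation from A to B is any subset of A × B.
|A × B| = 2 × 3 = 6
# relations = 2^|A × B| = 2^6 = 64

Number of relations = 64


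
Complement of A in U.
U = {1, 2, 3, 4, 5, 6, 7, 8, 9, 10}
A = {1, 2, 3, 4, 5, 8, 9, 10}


Aᶜ = U \ A = elements in U but not in A
U = {1, 2, 3, 4, 5, 6, 7, 8, 9, 10}
A = {1, 2, 3, 4, 5, 8, 9, 10}
Aᶜ = {6, 7}

Aᶜ = {6, 7}


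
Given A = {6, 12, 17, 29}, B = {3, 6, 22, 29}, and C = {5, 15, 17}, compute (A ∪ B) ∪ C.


A ∪ B = {3, 6, 12, 17, 22, 29}
(A ∪ B) ∪ C = {3, 5, 6, 12, 15, 17, 22, 29}

A ∪ B ∪ C = {3, 5, 6, 12, 15, 17, 22, 29}


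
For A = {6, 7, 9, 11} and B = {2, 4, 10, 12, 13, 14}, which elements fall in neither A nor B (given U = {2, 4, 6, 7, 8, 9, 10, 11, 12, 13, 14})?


A = {6, 7, 9, 11}
B = {2, 4, 10, 12, 13, 14}
Region: in neither A nor B (given U = {2, 4, 6, 7, 8, 9, 10, 11, 12, 13, 14})
Elements: {8}

Elements in neither A nor B (given U = {2, 4, 6, 7, 8, 9, 10, 11, 12, 13, 14}): {8}


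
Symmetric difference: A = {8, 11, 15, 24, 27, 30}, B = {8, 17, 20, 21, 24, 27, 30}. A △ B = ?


A △ B = (A \ B) ∪ (B \ A) = elements in exactly one of A or B
A \ B = {11, 15}
B \ A = {17, 20, 21}
A △ B = {11, 15, 17, 20, 21}

A △ B = {11, 15, 17, 20, 21}


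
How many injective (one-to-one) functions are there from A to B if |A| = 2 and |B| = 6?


An injection sends each of |A| = 2 inputs to a distinct output in B.
# injections = |B|·(|B|-1)·…·(|B|-|A|+1) = 6! / (6 - 2)!
= 6 × 5
= 30

Number of injections = 30


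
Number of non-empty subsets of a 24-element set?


Total subsets = 2^n = 2^24 = 16777216
Non-empty subsets exclude the empty set: 2^n - 1
= 16777216 - 1
= 16777215

Number of non-empty subsets = 16777215


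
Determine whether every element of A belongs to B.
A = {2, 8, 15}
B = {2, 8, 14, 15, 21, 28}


A ⊆ B means every element of A is in B.
All elements of A are in B.
So A ⊆ B.

Yes, A ⊆ B


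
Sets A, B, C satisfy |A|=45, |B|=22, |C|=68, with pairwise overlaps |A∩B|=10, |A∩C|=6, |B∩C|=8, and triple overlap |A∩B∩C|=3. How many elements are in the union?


|A∪B∪C| = |A|+|B|+|C| - |A∩B|-|A∩C|-|B∩C| + |A∩B∩C|
= 45+22+68 - 10-6-8 + 3
= 135 - 24 + 3
= 114

|A ∪ B ∪ C| = 114


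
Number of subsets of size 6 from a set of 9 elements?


C(n,k) = n! / (k!(n-k)!)
C(9,6) = 9! / (6!3!)
= 84

C(9,6) = 84


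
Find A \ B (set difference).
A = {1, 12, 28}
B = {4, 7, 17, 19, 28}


A \ B = elements in A but not in B
A = {1, 12, 28}
B = {4, 7, 17, 19, 28}
Remove from A any elements in B
A \ B = {1, 12}

A \ B = {1, 12}


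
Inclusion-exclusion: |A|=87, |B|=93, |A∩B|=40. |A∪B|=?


|A ∪ B| = |A| + |B| - |A ∩ B|
= 87 + 93 - 40
= 140

|A ∪ B| = 140


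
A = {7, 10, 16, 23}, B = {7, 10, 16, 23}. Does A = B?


Two sets are equal iff they have exactly the same elements.
A = {7, 10, 16, 23}
B = {7, 10, 16, 23}
Same elements → A = B

Yes, A = B


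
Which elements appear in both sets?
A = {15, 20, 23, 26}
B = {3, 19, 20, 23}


A ∩ B = elements in both A and B
A = {15, 20, 23, 26}
B = {3, 19, 20, 23}
A ∩ B = {20, 23}

A ∩ B = {20, 23}


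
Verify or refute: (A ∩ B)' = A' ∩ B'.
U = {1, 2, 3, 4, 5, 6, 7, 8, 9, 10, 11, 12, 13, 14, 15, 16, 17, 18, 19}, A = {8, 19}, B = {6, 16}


LHS: A ∩ B = ∅
(A ∩ B)' = U \ (A ∩ B) = {1, 2, 3, 4, 5, 6, 7, 8, 9, 10, 11, 12, 13, 14, 15, 16, 17, 18, 19}
A' = {1, 2, 3, 4, 5, 6, 7, 9, 10, 11, 12, 13, 14, 15, 16, 17, 18}, B' = {1, 2, 3, 4, 5, 7, 8, 9, 10, 11, 12, 13, 14, 15, 17, 18, 19}
Claimed RHS: A' ∩ B' = {1, 2, 3, 4, 5, 7, 9, 10, 11, 12, 13, 14, 15, 17, 18}
Identity is INVALID: LHS = {1, 2, 3, 4, 5, 6, 7, 8, 9, 10, 11, 12, 13, 14, 15, 16, 17, 18, 19} but the RHS claimed here equals {1, 2, 3, 4, 5, 7, 9, 10, 11, 12, 13, 14, 15, 17, 18}. The correct form is (A ∩ B)' = A' ∪ B'.

Identity is invalid: (A ∩ B)' = {1, 2, 3, 4, 5, 6, 7, 8, 9, 10, 11, 12, 13, 14, 15, 16, 17, 18, 19} but A' ∩ B' = {1, 2, 3, 4, 5, 7, 9, 10, 11, 12, 13, 14, 15, 17, 18}. The correct De Morgan law is (A ∩ B)' = A' ∪ B'.


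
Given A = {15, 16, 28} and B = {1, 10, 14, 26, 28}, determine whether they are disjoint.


Disjoint means A ∩ B = ∅.
A ∩ B = {28}
A ∩ B ≠ ∅, so A and B are NOT disjoint.

No, A and B are not disjoint (A ∩ B = {28})


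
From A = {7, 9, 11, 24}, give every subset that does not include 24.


A subset of A that omits 24 is a subset of A \ {24}, so there are 2^(n-1) = 2^3 = 8 of them.
Subsets excluding 24: ∅, {7}, {9}, {11}, {7, 9}, {7, 11}, {9, 11}, {7, 9, 11}

Subsets excluding 24 (8 total): ∅, {7}, {9}, {11}, {7, 9}, {7, 11}, {9, 11}, {7, 9, 11}


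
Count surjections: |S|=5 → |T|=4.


n = |S| = 5, k = |T| = 4. Surjections via inclusion-exclusion:
S(n,k) = Σ(-1)^i × C(k,i) × (k-i)^n, i=0 to k
i=0: (-1)^0×C(4,0)×4^5 = 1024
i=1: (-1)^1×C(4,1)×3^5 = -972
i=2: (-1)^2×C(4,2)×2^5 = 192
i=3: (-1)^3×C(4,3)×1^5 = -4
i=4: (-1)^4×C(4,4)×0^5 = 0
Total = 240

Number of surjections = 240


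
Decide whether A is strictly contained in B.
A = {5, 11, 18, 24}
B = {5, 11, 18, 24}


A ⊂ B requires: A ⊆ B AND A ≠ B.
A ⊆ B? Yes
A = B? Yes
A = B, so A is not a PROPER subset.

No, A is not a proper subset of B


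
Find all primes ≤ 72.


Checking each candidate:
Condition: primes ≤ 72
Result = {2, 3, 5, 7, 11, 13, 17, 19, 23, 29, 31, 37, 41, 43, 47, 53, 59, 61, 67, 71}

{2, 3, 5, 7, 11, 13, 17, 19, 23, 29, 31, 37, 41, 43, 47, 53, 59, 61, 67, 71}


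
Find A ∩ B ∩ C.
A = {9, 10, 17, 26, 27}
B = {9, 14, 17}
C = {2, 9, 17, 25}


A ∩ B = {9, 17}
(A ∩ B) ∩ C = {9, 17}

A ∩ B ∩ C = {9, 17}


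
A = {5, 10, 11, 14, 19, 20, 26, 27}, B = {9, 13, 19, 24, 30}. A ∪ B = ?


A ∪ B = all elements in A or B (or both)
A = {5, 10, 11, 14, 19, 20, 26, 27}
B = {9, 13, 19, 24, 30}
A ∪ B = {5, 9, 10, 11, 13, 14, 19, 20, 24, 26, 27, 30}

A ∪ B = {5, 9, 10, 11, 13, 14, 19, 20, 24, 26, 27, 30}


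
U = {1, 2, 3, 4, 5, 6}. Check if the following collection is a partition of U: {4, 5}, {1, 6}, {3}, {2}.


A partition requires: (1) non-empty parts, (2) pairwise disjoint, (3) union = U
Parts: {4, 5}, {1, 6}, {3}, {2}
Union of parts: {1, 2, 3, 4, 5, 6}
U = {1, 2, 3, 4, 5, 6}
All non-empty? True
Pairwise disjoint? True
Covers U? True

Yes, valid partition


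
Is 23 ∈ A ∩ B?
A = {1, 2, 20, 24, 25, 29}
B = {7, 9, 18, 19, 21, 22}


A = {1, 2, 20, 24, 25, 29}, B = {7, 9, 18, 19, 21, 22}
A ∩ B = elements in both A and B
A ∩ B = ∅
Checking if 23 ∈ A ∩ B
23 is not in A ∩ B → False

23 ∉ A ∩ B


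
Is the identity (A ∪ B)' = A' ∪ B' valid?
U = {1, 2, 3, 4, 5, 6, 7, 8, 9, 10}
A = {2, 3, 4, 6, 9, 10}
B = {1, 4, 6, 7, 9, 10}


LHS: A ∪ B = {1, 2, 3, 4, 6, 7, 9, 10}
(A ∪ B)' = U \ (A ∪ B) = {5, 8}
A' = {1, 5, 7, 8}, B' = {2, 3, 5, 8}
Claimed RHS: A' ∪ B' = {1, 2, 3, 5, 7, 8}
Identity is INVALID: LHS = {5, 8} but the RHS claimed here equals {1, 2, 3, 5, 7, 8}. The correct form is (A ∪ B)' = A' ∩ B'.

Identity is invalid: (A ∪ B)' = {5, 8} but A' ∪ B' = {1, 2, 3, 5, 7, 8}. The correct De Morgan law is (A ∪ B)' = A' ∩ B'.


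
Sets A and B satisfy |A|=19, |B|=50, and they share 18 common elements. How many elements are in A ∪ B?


|A ∪ B| = |A| + |B| - |A ∩ B|
= 19 + 50 - 18
= 51

|A ∪ B| = 51


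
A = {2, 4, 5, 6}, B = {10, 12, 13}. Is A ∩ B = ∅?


Disjoint means A ∩ B = ∅.
A ∩ B = ∅
A ∩ B = ∅, so A and B are disjoint.

Yes, A and B are disjoint


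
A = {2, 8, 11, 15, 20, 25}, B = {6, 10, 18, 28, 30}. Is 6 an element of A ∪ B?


A = {2, 8, 11, 15, 20, 25}, B = {6, 10, 18, 28, 30}
A ∪ B = all elements in A or B
A ∪ B = {2, 6, 8, 10, 11, 15, 18, 20, 25, 28, 30}
Checking if 6 ∈ A ∪ B
6 is in A ∪ B → True

6 ∈ A ∪ B


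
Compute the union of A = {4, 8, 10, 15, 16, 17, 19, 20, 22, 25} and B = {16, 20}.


A ∪ B = all elements in A or B (or both)
A = {4, 8, 10, 15, 16, 17, 19, 20, 22, 25}
B = {16, 20}
A ∪ B = {4, 8, 10, 15, 16, 17, 19, 20, 22, 25}

A ∪ B = {4, 8, 10, 15, 16, 17, 19, 20, 22, 25}


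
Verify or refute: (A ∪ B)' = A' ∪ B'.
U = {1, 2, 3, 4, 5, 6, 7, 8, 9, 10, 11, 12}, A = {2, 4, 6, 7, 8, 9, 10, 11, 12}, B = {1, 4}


LHS: A ∪ B = {1, 2, 4, 6, 7, 8, 9, 10, 11, 12}
(A ∪ B)' = U \ (A ∪ B) = {3, 5}
A' = {1, 3, 5}, B' = {2, 3, 5, 6, 7, 8, 9, 10, 11, 12}
Claimed RHS: A' ∪ B' = {1, 2, 3, 5, 6, 7, 8, 9, 10, 11, 12}
Identity is INVALID: LHS = {3, 5} but the RHS claimed here equals {1, 2, 3, 5, 6, 7, 8, 9, 10, 11, 12}. The correct form is (A ∪ B)' = A' ∩ B'.

Identity is invalid: (A ∪ B)' = {3, 5} but A' ∪ B' = {1, 2, 3, 5, 6, 7, 8, 9, 10, 11, 12}. The correct De Morgan law is (A ∪ B)' = A' ∩ B'.


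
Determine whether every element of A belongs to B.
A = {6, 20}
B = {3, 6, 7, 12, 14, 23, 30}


A ⊆ B means every element of A is in B.
Elements in A not in B: {20}
So A ⊄ B.

No, A ⊄ B


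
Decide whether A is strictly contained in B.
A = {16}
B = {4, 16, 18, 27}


A ⊂ B requires: A ⊆ B AND A ≠ B.
A ⊆ B? Yes
A = B? No
A ⊂ B: Yes (A is a proper subset of B)

Yes, A ⊂ B


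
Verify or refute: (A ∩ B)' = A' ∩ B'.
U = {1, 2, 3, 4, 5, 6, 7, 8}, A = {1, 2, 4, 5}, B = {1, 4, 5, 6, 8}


LHS: A ∩ B = {1, 4, 5}
(A ∩ B)' = U \ (A ∩ B) = {2, 3, 6, 7, 8}
A' = {3, 6, 7, 8}, B' = {2, 3, 7}
Claimed RHS: A' ∩ B' = {3, 7}
Identity is INVALID: LHS = {2, 3, 6, 7, 8} but the RHS claimed here equals {3, 7}. The correct form is (A ∩ B)' = A' ∪ B'.

Identity is invalid: (A ∩ B)' = {2, 3, 6, 7, 8} but A' ∩ B' = {3, 7}. The correct De Morgan law is (A ∩ B)' = A' ∪ B'.


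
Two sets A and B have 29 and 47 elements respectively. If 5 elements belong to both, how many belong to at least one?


|A ∪ B| = |A| + |B| - |A ∩ B|
= 29 + 47 - 5
= 71

|A ∪ B| = 71


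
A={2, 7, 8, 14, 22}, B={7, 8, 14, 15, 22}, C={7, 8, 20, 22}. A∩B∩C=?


A ∩ B = {7, 8, 14, 22}
(A ∩ B) ∩ C = {7, 8, 22}

A ∩ B ∩ C = {7, 8, 22}


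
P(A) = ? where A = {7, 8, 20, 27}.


|A| = 4, so |P(A)| = 2^4 = 16
Enumerate subsets by cardinality (0 to 4):
∅, {7}, {8}, {20}, {27}, {7, 8}, {7, 20}, {7, 27}, {8, 20}, {8, 27}, {20, 27}, {7, 8, 20}, {7, 8, 27}, {7, 20, 27}, {8, 20, 27}, {7, 8, 20, 27}

P(A) has 16 subsets: ∅, {7}, {8}, {20}, {27}, {7, 8}, {7, 20}, {7, 27}, {8, 20}, {8, 27}, {20, 27}, {7, 8, 20}, {7, 8, 27}, {7, 20, 27}, {8, 20, 27}, {7, 8, 20, 27}


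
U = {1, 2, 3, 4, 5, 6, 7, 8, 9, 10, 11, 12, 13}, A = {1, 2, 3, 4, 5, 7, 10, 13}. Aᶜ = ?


Aᶜ = U \ A = elements in U but not in A
U = {1, 2, 3, 4, 5, 6, 7, 8, 9, 10, 11, 12, 13}
A = {1, 2, 3, 4, 5, 7, 10, 13}
Aᶜ = {6, 8, 9, 11, 12}

Aᶜ = {6, 8, 9, 11, 12}


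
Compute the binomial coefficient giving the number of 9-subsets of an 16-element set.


C(n,k) = n! / (k!(n-k)!)
C(16,9) = 16! / (9!7!)
= 11440

C(16,9) = 11440


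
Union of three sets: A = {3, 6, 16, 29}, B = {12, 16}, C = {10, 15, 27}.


A ∪ B = {3, 6, 12, 16, 29}
(A ∪ B) ∪ C = {3, 6, 10, 12, 15, 16, 27, 29}

A ∪ B ∪ C = {3, 6, 10, 12, 15, 16, 27, 29}


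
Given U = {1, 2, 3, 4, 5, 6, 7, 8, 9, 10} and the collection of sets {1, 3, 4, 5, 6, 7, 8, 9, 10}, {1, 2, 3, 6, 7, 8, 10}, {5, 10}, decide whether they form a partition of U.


A partition requires: (1) non-empty parts, (2) pairwise disjoint, (3) union = U
Parts: {1, 3, 4, 5, 6, 7, 8, 9, 10}, {1, 2, 3, 6, 7, 8, 10}, {5, 10}
Union of parts: {1, 2, 3, 4, 5, 6, 7, 8, 9, 10}
U = {1, 2, 3, 4, 5, 6, 7, 8, 9, 10}
All non-empty? True
Pairwise disjoint? False
Covers U? True

No, not a valid partition


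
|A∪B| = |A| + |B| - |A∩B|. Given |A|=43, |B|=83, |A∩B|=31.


|A ∪ B| = |A| + |B| - |A ∩ B|
= 43 + 83 - 31
= 95

|A ∪ B| = 95


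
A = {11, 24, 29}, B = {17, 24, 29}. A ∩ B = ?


A ∩ B = elements in both A and B
A = {11, 24, 29}
B = {17, 24, 29}
A ∩ B = {24, 29}

A ∩ B = {24, 29}


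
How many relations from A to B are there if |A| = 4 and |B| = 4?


A relation from A to B is any subset of A × B.
|A × B| = 4 × 4 = 16
# relations = 2^|A × B| = 2^16 = 65536

Number of relations = 65536


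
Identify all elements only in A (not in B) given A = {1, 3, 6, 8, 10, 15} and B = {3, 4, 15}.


A = {1, 3, 6, 8, 10, 15}
B = {3, 4, 15}
Region: only in A (not in B)
Elements: {1, 6, 8, 10}

Elements only in A (not in B): {1, 6, 8, 10}


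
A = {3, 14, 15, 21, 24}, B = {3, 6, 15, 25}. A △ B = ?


A △ B = (A \ B) ∪ (B \ A) = elements in exactly one of A or B
A \ B = {14, 21, 24}
B \ A = {6, 25}
A △ B = {6, 14, 21, 24, 25}

A △ B = {6, 14, 21, 24, 25}


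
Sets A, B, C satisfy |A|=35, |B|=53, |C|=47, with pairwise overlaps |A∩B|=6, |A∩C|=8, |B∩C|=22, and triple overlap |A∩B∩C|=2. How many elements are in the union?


|A∪B∪C| = |A|+|B|+|C| - |A∩B|-|A∩C|-|B∩C| + |A∩B∩C|
= 35+53+47 - 6-8-22 + 2
= 135 - 36 + 2
= 101

|A ∪ B ∪ C| = 101


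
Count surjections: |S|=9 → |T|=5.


n = |S| = 9, k = |T| = 5. Surjections via inclusion-exclusion:
S(n,k) = Σ(-1)^i × C(k,i) × (k-i)^n, i=0 to k
i=0: (-1)^0×C(5,0)×5^9 = 1953125
i=1: (-1)^1×C(5,1)×4^9 = -1310720
i=2: (-1)^2×C(5,2)×3^9 = 196830
i=3: (-1)^3×C(5,3)×2^9 = -5120
i=4: (-1)^4×C(5,4)×1^9 = 5
i=5: (-1)^5×C(5,5)×0^9 = 0
Total = 834120

Number of surjections = 834120


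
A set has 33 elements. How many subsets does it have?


Number of subsets = 2^n
= 2^33
= 8589934592

|P(A)| = 8589934592


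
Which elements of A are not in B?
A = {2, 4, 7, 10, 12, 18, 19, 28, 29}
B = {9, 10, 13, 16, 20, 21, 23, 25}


A \ B = elements in A but not in B
A = {2, 4, 7, 10, 12, 18, 19, 28, 29}
B = {9, 10, 13, 16, 20, 21, 23, 25}
Remove from A any elements in B
A \ B = {2, 4, 7, 12, 18, 19, 28, 29}

A \ B = {2, 4, 7, 12, 18, 19, 28, 29}


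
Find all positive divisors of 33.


Checking each candidate:
Condition: positive divisors of 33
Result = {1, 3, 11, 33}

{1, 3, 11, 33}


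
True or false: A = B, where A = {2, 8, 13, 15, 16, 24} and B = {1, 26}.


Two sets are equal iff they have exactly the same elements.
A = {2, 8, 13, 15, 16, 24}
B = {1, 26}
Differences: {1, 2, 8, 13, 15, 16, 24, 26}
A ≠ B

No, A ≠ B


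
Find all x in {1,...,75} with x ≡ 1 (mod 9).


Checking each candidate:
Condition: x in {1,...,75} with x ≡ 1 (mod 9)
Result = {1, 10, 19, 28, 37, 46, 55, 64, 73}

{1, 10, 19, 28, 37, 46, 55, 64, 73}


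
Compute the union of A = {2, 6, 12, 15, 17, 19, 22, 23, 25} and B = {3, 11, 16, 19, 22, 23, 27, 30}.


A ∪ B = all elements in A or B (or both)
A = {2, 6, 12, 15, 17, 19, 22, 23, 25}
B = {3, 11, 16, 19, 22, 23, 27, 30}
A ∪ B = {2, 3, 6, 11, 12, 15, 16, 17, 19, 22, 23, 25, 27, 30}

A ∪ B = {2, 3, 6, 11, 12, 15, 16, 17, 19, 22, 23, 25, 27, 30}


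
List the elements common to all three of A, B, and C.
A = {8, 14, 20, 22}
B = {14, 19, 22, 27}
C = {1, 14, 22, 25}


A ∩ B = {14, 22}
(A ∩ B) ∩ C = {14, 22}

A ∩ B ∩ C = {14, 22}


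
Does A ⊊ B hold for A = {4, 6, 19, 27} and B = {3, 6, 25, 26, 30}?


A ⊂ B requires: A ⊆ B AND A ≠ B.
A ⊆ B? No
A ⊄ B, so A is not a proper subset.

No, A is not a proper subset of B


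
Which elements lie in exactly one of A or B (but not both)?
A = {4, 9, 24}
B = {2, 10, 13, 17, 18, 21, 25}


A △ B = (A \ B) ∪ (B \ A) = elements in exactly one of A or B
A \ B = {4, 9, 24}
B \ A = {2, 10, 13, 17, 18, 21, 25}
A △ B = {2, 4, 9, 10, 13, 17, 18, 21, 24, 25}

A △ B = {2, 4, 9, 10, 13, 17, 18, 21, 24, 25}


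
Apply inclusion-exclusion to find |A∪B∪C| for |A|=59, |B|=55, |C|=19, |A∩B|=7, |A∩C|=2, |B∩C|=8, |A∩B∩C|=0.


|A∪B∪C| = |A|+|B|+|C| - |A∩B|-|A∩C|-|B∩C| + |A∩B∩C|
= 59+55+19 - 7-2-8 + 0
= 133 - 17 + 0
= 116

|A ∪ B ∪ C| = 116


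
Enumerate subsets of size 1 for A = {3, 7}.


|A| = 2, so A has C(2,1) = 2 subsets of size 1.
Enumerate by choosing 1 elements from A at a time:
{3}, {7}

1-element subsets (2 total): {3}, {7}


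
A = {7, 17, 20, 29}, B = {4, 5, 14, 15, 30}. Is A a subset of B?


A ⊆ B means every element of A is in B.
Elements in A not in B: {7, 17, 20, 29}
So A ⊄ B.

No, A ⊄ B


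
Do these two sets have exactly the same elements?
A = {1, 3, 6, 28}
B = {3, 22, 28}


Two sets are equal iff they have exactly the same elements.
A = {1, 3, 6, 28}
B = {3, 22, 28}
Differences: {1, 6, 22}
A ≠ B

No, A ≠ B


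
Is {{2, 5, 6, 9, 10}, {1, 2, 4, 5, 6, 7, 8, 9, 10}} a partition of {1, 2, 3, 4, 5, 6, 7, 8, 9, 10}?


A partition requires: (1) non-empty parts, (2) pairwise disjoint, (3) union = U
Parts: {2, 5, 6, 9, 10}, {1, 2, 4, 5, 6, 7, 8, 9, 10}
Union of parts: {1, 2, 4, 5, 6, 7, 8, 9, 10}
U = {1, 2, 3, 4, 5, 6, 7, 8, 9, 10}
All non-empty? True
Pairwise disjoint? False
Covers U? False

No, not a valid partition


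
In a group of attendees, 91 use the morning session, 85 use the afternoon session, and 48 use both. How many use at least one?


|A ∪ B| = |A| + |B| - |A ∩ B|
= 91 + 85 - 48
= 128

|A ∪ B| = 128


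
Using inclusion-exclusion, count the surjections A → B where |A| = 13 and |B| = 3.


n = |A| = 13, k = |B| = 3. Surjections via inclusion-exclusion:
S(n,k) = Σ(-1)^i × C(k,i) × (k-i)^n, i=0 to k
i=0: (-1)^0×C(3,0)×3^13 = 1594323
i=1: (-1)^1×C(3,1)×2^13 = -24576
i=2: (-1)^2×C(3,2)×1^13 = 3
i=3: (-1)^3×C(3,3)×0^13 = 0
Total = 1569750

Number of surjections = 1569750


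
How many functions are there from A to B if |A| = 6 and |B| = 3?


Each of |A| = 6 inputs maps to any of |B| = 3 outputs.
# functions = |B|^|A| = 3^6
= 729

Number of functions = 729


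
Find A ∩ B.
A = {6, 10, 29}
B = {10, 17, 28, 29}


A ∩ B = elements in both A and B
A = {6, 10, 29}
B = {10, 17, 28, 29}
A ∩ B = {10, 29}

A ∩ B = {10, 29}


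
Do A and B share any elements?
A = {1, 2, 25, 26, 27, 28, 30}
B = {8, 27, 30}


Disjoint means A ∩ B = ∅.
A ∩ B = {27, 30}
A ∩ B ≠ ∅, so A and B are NOT disjoint.

Yes — A and B share the element(s) of A ∩ B = {27, 30}, so they are not disjoint


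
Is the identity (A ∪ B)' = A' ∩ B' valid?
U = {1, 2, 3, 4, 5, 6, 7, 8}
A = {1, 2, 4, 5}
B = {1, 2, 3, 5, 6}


LHS: A ∪ B = {1, 2, 3, 4, 5, 6}
(A ∪ B)' = U \ (A ∪ B) = {7, 8}
A' = {3, 6, 7, 8}, B' = {4, 7, 8}
Claimed RHS: A' ∩ B' = {7, 8}
Identity is VALID: LHS = RHS = {7, 8} ✓

Identity is valid. (A ∪ B)' = A' ∩ B' = {7, 8}


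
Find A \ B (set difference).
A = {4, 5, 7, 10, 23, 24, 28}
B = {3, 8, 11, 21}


A \ B = elements in A but not in B
A = {4, 5, 7, 10, 23, 24, 28}
B = {3, 8, 11, 21}
Remove from A any elements in B
A \ B = {4, 5, 7, 10, 23, 24, 28}

A \ B = {4, 5, 7, 10, 23, 24, 28}


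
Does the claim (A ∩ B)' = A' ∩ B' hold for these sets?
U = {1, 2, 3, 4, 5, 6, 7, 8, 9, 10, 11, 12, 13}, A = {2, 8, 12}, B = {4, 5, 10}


LHS: A ∩ B = ∅
(A ∩ B)' = U \ (A ∩ B) = {1, 2, 3, 4, 5, 6, 7, 8, 9, 10, 11, 12, 13}
A' = {1, 3, 4, 5, 6, 7, 9, 10, 11, 13}, B' = {1, 2, 3, 6, 7, 8, 9, 11, 12, 13}
Claimed RHS: A' ∩ B' = {1, 3, 6, 7, 9, 11, 13}
Identity is INVALID: LHS = {1, 2, 3, 4, 5, 6, 7, 8, 9, 10, 11, 12, 13} but the RHS claimed here equals {1, 3, 6, 7, 9, 11, 13}. The correct form is (A ∩ B)' = A' ∪ B'.

Identity is invalid: (A ∩ B)' = {1, 2, 3, 4, 5, 6, 7, 8, 9, 10, 11, 12, 13} but A' ∩ B' = {1, 3, 6, 7, 9, 11, 13}. The correct De Morgan law is (A ∩ B)' = A' ∪ B'.


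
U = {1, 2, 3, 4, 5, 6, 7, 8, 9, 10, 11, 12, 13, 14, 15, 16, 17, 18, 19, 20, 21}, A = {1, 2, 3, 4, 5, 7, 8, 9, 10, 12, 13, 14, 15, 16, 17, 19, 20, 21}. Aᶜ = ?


Aᶜ = U \ A = elements in U but not in A
U = {1, 2, 3, 4, 5, 6, 7, 8, 9, 10, 11, 12, 13, 14, 15, 16, 17, 18, 19, 20, 21}
A = {1, 2, 3, 4, 5, 7, 8, 9, 10, 12, 13, 14, 15, 16, 17, 19, 20, 21}
Aᶜ = {6, 11, 18}

Aᶜ = {6, 11, 18}


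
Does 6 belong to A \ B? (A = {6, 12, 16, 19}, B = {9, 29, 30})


A = {6, 12, 16, 19}, B = {9, 29, 30}
A \ B = elements in A but not in B
A \ B = {6, 12, 16, 19}
Checking if 6 ∈ A \ B
6 is in A \ B → True

6 ∈ A \ B


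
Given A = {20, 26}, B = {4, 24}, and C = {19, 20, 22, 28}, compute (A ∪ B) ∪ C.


A ∪ B = {4, 20, 24, 26}
(A ∪ B) ∪ C = {4, 19, 20, 22, 24, 26, 28}

A ∪ B ∪ C = {4, 19, 20, 22, 24, 26, 28}


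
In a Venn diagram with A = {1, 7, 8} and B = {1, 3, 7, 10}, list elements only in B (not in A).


A = {1, 7, 8}
B = {1, 3, 7, 10}
Region: only in B (not in A)
Elements: {3, 10}

Elements only in B (not in A): {3, 10}


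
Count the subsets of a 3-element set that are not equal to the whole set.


Total subsets = 2^n = 2^3 = 8
Proper subsets exclude the set itself: 2^n - 1
= 8 - 1
= 7

Number of proper subsets = 7


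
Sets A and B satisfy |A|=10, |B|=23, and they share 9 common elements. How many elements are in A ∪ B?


|A ∪ B| = |A| + |B| - |A ∩ B|
= 10 + 23 - 9
= 24

|A ∪ B| = 24


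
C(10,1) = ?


C(n,k) = n! / (k!(n-k)!)
C(10,1) = 10! / (1!9!)
= 10

C(10,1) = 10


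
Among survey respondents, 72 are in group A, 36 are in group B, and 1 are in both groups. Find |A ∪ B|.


|A ∪ B| = |A| + |B| - |A ∩ B|
= 72 + 36 - 1
= 107

|A ∪ B| = 107


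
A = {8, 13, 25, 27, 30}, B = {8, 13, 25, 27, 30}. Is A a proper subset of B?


A ⊂ B requires: A ⊆ B AND A ≠ B.
A ⊆ B? Yes
A = B? Yes
A = B, so A is not a PROPER subset.

No, A is not a proper subset of B


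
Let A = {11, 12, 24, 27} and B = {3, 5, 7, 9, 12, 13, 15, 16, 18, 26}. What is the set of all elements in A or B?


A ∪ B = all elements in A or B (or both)
A = {11, 12, 24, 27}
B = {3, 5, 7, 9, 12, 13, 15, 16, 18, 26}
A ∪ B = {3, 5, 7, 9, 11, 12, 13, 15, 16, 18, 24, 26, 27}

A ∪ B = {3, 5, 7, 9, 11, 12, 13, 15, 16, 18, 24, 26, 27}


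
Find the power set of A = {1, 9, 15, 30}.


|A| = 4, so |P(A)| = 2^4 = 16
Enumerate subsets by cardinality (0 to 4):
∅, {1}, {9}, {15}, {30}, {1, 9}, {1, 15}, {1, 30}, {9, 15}, {9, 30}, {15, 30}, {1, 9, 15}, {1, 9, 30}, {1, 15, 30}, {9, 15, 30}, {1, 9, 15, 30}

P(A) has 16 subsets: ∅, {1}, {9}, {15}, {30}, {1, 9}, {1, 15}, {1, 30}, {9, 15}, {9, 30}, {15, 30}, {1, 9, 15}, {1, 9, 30}, {1, 15, 30}, {9, 15, 30}, {1, 9, 15, 30}


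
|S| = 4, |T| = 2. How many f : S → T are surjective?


n = |S| = 4, k = |T| = 2. Surjections via inclusion-exclusion:
S(n,k) = Σ(-1)^i × C(k,i) × (k-i)^n, i=0 to k
i=0: (-1)^0×C(2,0)×2^4 = 16
i=1: (-1)^1×C(2,1)×1^4 = -2
i=2: (-1)^2×C(2,2)×0^4 = 0
Total = 14

Number of surjections = 14


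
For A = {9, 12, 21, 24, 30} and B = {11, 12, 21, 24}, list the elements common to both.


A ∩ B = elements in both A and B
A = {9, 12, 21, 24, 30}
B = {11, 12, 21, 24}
A ∩ B = {12, 21, 24}

A ∩ B = {12, 21, 24}


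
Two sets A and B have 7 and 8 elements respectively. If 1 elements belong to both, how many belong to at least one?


|A ∪ B| = |A| + |B| - |A ∩ B|
= 7 + 8 - 1
= 14

|A ∪ B| = 14


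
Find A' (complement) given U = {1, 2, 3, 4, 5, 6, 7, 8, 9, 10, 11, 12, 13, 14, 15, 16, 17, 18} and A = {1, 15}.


Aᶜ = U \ A = elements in U but not in A
U = {1, 2, 3, 4, 5, 6, 7, 8, 9, 10, 11, 12, 13, 14, 15, 16, 17, 18}
A = {1, 15}
Aᶜ = {2, 3, 4, 5, 6, 7, 8, 9, 10, 11, 12, 13, 14, 16, 17, 18}

Aᶜ = {2, 3, 4, 5, 6, 7, 8, 9, 10, 11, 12, 13, 14, 16, 17, 18}


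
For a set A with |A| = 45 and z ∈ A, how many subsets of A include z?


Subsets of A containing z correspond to subsets of A \ {z}, which has 44 elements.
Count = 2^(n-1) = 2^44
= 17592186044416

Number of subsets containing z = 17592186044416


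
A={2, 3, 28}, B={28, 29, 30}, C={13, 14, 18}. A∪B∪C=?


A ∪ B = {2, 3, 28, 29, 30}
(A ∪ B) ∪ C = {2, 3, 13, 14, 18, 28, 29, 30}

A ∪ B ∪ C = {2, 3, 13, 14, 18, 28, 29, 30}


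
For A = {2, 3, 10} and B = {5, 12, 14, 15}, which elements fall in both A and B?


A = {2, 3, 10}
B = {5, 12, 14, 15}
Region: in both A and B
Elements: ∅

Elements in both A and B: ∅


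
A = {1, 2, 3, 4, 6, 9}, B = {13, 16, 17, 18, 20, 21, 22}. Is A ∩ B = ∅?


Disjoint means A ∩ B = ∅.
A ∩ B = ∅
A ∩ B = ∅, so A and B are disjoint.

Yes, A and B are disjoint


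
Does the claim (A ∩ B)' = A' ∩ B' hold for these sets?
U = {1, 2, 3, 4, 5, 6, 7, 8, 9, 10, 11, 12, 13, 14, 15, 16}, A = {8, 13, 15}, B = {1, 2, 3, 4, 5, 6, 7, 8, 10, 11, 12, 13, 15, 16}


LHS: A ∩ B = {8, 13, 15}
(A ∩ B)' = U \ (A ∩ B) = {1, 2, 3, 4, 5, 6, 7, 9, 10, 11, 12, 14, 16}
A' = {1, 2, 3, 4, 5, 6, 7, 9, 10, 11, 12, 14, 16}, B' = {9, 14}
Claimed RHS: A' ∩ B' = {9, 14}
Identity is INVALID: LHS = {1, 2, 3, 4, 5, 6, 7, 9, 10, 11, 12, 14, 16} but the RHS claimed here equals {9, 14}. The correct form is (A ∩ B)' = A' ∪ B'.

Identity is invalid: (A ∩ B)' = {1, 2, 3, 4, 5, 6, 7, 9, 10, 11, 12, 14, 16} but A' ∩ B' = {9, 14}. The correct De Morgan law is (A ∩ B)' = A' ∪ B'.


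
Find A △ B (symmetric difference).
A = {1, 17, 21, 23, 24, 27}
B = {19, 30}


A △ B = (A \ B) ∪ (B \ A) = elements in exactly one of A or B
A \ B = {1, 17, 21, 23, 24, 27}
B \ A = {19, 30}
A △ B = {1, 17, 19, 21, 23, 24, 27, 30}

A △ B = {1, 17, 19, 21, 23, 24, 27, 30}


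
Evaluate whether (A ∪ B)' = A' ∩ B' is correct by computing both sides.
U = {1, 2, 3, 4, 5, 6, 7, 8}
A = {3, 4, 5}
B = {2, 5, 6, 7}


LHS: A ∪ B = {2, 3, 4, 5, 6, 7}
(A ∪ B)' = U \ (A ∪ B) = {1, 8}
A' = {1, 2, 6, 7, 8}, B' = {1, 3, 4, 8}
Claimed RHS: A' ∩ B' = {1, 8}
Identity is VALID: LHS = RHS = {1, 8} ✓

Identity is valid. (A ∪ B)' = A' ∩ B' = {1, 8}


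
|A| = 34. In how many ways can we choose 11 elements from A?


C(n,k) = n! / (k!(n-k)!)
C(34,11) = 34! / (11!23!)
= 286097760

C(34,11) = 286097760


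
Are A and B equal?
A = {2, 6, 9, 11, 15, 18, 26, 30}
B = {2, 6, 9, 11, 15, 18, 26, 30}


Two sets are equal iff they have exactly the same elements.
A = {2, 6, 9, 11, 15, 18, 26, 30}
B = {2, 6, 9, 11, 15, 18, 26, 30}
Same elements → A = B

Yes, A = B


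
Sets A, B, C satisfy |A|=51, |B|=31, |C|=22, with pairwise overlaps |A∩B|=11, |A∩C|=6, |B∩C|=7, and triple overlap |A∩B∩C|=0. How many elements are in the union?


|A∪B∪C| = |A|+|B|+|C| - |A∩B|-|A∩C|-|B∩C| + |A∩B∩C|
= 51+31+22 - 11-6-7 + 0
= 104 - 24 + 0
= 80

|A ∪ B ∪ C| = 80


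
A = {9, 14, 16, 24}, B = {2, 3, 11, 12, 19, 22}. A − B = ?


A \ B = elements in A but not in B
A = {9, 14, 16, 24}
B = {2, 3, 11, 12, 19, 22}
Remove from A any elements in B
A \ B = {9, 14, 16, 24}

A \ B = {9, 14, 16, 24}


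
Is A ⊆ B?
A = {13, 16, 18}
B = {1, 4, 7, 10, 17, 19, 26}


A ⊆ B means every element of A is in B.
Elements in A not in B: {13, 16, 18}
So A ⊄ B.

No, A ⊄ B


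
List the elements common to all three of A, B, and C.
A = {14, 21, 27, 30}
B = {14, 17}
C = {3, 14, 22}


A ∩ B = {14}
(A ∩ B) ∩ C = {14}

A ∩ B ∩ C = {14}


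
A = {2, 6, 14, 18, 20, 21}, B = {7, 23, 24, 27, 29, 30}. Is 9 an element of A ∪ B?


A = {2, 6, 14, 18, 20, 21}, B = {7, 23, 24, 27, 29, 30}
A ∪ B = all elements in A or B
A ∪ B = {2, 6, 7, 14, 18, 20, 21, 23, 24, 27, 29, 30}
Checking if 9 ∈ A ∪ B
9 is not in A ∪ B → False

9 ∉ A ∪ B


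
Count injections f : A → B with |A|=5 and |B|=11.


An injection sends each of |A| = 5 inputs to a distinct output in B.
# injections = |B|·(|B|-1)·…·(|B|-|A|+1) = 11! / (11 - 5)!
= 11 × 10 × 9 × 8 × 7
= 55440

Number of injections = 55440


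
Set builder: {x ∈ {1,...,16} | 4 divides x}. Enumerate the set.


Checking each candidate:
Condition: multiples of 4 in {1,...,16}
Result = {4, 8, 12, 16}

{4, 8, 12, 16}


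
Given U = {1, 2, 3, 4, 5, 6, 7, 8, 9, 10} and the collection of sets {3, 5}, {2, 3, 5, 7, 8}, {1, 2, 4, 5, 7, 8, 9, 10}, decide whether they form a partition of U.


A partition requires: (1) non-empty parts, (2) pairwise disjoint, (3) union = U
Parts: {3, 5}, {2, 3, 5, 7, 8}, {1, 2, 4, 5, 7, 8, 9, 10}
Union of parts: {1, 2, 3, 4, 5, 7, 8, 9, 10}
U = {1, 2, 3, 4, 5, 6, 7, 8, 9, 10}
All non-empty? True
Pairwise disjoint? False
Covers U? False

No, not a valid partition


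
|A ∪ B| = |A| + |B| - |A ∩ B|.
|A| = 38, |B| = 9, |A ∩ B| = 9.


|A ∪ B| = |A| + |B| - |A ∩ B|
= 38 + 9 - 9
= 38

|A ∪ B| = 38


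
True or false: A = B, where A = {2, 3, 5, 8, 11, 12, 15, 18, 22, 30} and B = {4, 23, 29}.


Two sets are equal iff they have exactly the same elements.
A = {2, 3, 5, 8, 11, 12, 15, 18, 22, 30}
B = {4, 23, 29}
Differences: {2, 3, 4, 5, 8, 11, 12, 15, 18, 22, 23, 29, 30}
A ≠ B

No, A ≠ B


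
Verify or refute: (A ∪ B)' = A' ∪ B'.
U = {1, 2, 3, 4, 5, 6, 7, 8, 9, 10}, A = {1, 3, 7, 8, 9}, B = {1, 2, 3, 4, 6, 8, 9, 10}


LHS: A ∪ B = {1, 2, 3, 4, 6, 7, 8, 9, 10}
(A ∪ B)' = U \ (A ∪ B) = {5}
A' = {2, 4, 5, 6, 10}, B' = {5, 7}
Claimed RHS: A' ∪ B' = {2, 4, 5, 6, 7, 10}
Identity is INVALID: LHS = {5} but the RHS claimed here equals {2, 4, 5, 6, 7, 10}. The correct form is (A ∪ B)' = A' ∩ B'.

Identity is invalid: (A ∪ B)' = {5} but A' ∪ B' = {2, 4, 5, 6, 7, 10}. The correct De Morgan law is (A ∪ B)' = A' ∩ B'.


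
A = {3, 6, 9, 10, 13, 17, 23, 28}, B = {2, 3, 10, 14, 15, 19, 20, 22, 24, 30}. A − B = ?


A \ B = elements in A but not in B
A = {3, 6, 9, 10, 13, 17, 23, 28}
B = {2, 3, 10, 14, 15, 19, 20, 22, 24, 30}
Remove from A any elements in B
A \ B = {6, 9, 13, 17, 23, 28}

A \ B = {6, 9, 13, 17, 23, 28}


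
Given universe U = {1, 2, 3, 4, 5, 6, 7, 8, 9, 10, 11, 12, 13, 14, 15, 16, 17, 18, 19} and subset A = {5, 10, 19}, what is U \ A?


Aᶜ = U \ A = elements in U but not in A
U = {1, 2, 3, 4, 5, 6, 7, 8, 9, 10, 11, 12, 13, 14, 15, 16, 17, 18, 19}
A = {5, 10, 19}
Aᶜ = {1, 2, 3, 4, 6, 7, 8, 9, 11, 12, 13, 14, 15, 16, 17, 18}

Aᶜ = {1, 2, 3, 4, 6, 7, 8, 9, 11, 12, 13, 14, 15, 16, 17, 18}


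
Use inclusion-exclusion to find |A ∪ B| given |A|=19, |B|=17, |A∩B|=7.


|A ∪ B| = |A| + |B| - |A ∩ B|
= 19 + 17 - 7
= 29

|A ∪ B| = 29


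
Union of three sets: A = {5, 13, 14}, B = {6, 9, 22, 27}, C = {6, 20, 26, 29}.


A ∪ B = {5, 6, 9, 13, 14, 22, 27}
(A ∪ B) ∪ C = {5, 6, 9, 13, 14, 20, 22, 26, 27, 29}

A ∪ B ∪ C = {5, 6, 9, 13, 14, 20, 22, 26, 27, 29}


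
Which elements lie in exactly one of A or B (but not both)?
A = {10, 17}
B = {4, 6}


A △ B = (A \ B) ∪ (B \ A) = elements in exactly one of A or B
A \ B = {10, 17}
B \ A = {4, 6}
A △ B = {4, 6, 10, 17}

A △ B = {4, 6, 10, 17}


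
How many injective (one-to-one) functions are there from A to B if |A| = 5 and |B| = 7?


An injection sends each of |A| = 5 inputs to a distinct output in B.
# injections = |B|·(|B|-1)·…·(|B|-|A|+1) = 7! / (7 - 5)!
= 7 × 6 × 5 × 4 × 3
= 2520

Number of injections = 2520


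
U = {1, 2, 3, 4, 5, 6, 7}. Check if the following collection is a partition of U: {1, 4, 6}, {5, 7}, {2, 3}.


A partition requires: (1) non-empty parts, (2) pairwise disjoint, (3) union = U
Parts: {1, 4, 6}, {5, 7}, {2, 3}
Union of parts: {1, 2, 3, 4, 5, 6, 7}
U = {1, 2, 3, 4, 5, 6, 7}
All non-empty? True
Pairwise disjoint? True
Covers U? True

Yes, valid partition


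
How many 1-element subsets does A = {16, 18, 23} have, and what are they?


|A| = 3, so A has C(3,1) = 3 subsets of size 1.
Enumerate by choosing 1 elements from A at a time:
{16}, {18}, {23}

1-element subsets (3 total): {16}, {18}, {23}


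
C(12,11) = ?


C(n,k) = n! / (k!(n-k)!)
C(12,11) = 12! / (11!1!)
= 12

C(12,11) = 12


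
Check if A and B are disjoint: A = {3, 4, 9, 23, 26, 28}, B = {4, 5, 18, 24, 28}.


Disjoint means A ∩ B = ∅.
A ∩ B = {4, 28}
A ∩ B ≠ ∅, so A and B are NOT disjoint.

No, A and B are not disjoint (A ∩ B = {4, 28})


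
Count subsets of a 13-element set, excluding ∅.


Total subsets = 2^n = 2^13 = 8192
Non-empty subsets exclude the empty set: 2^n - 1
= 8192 - 1
= 8191

Number of non-empty subsets = 8191


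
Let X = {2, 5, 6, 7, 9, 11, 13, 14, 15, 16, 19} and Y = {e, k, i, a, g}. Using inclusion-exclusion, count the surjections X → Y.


n = |X| = 11, k = |Y| = 5. Surjections via inclusion-exclusion:
S(n,k) = Σ(-1)^i × C(k,i) × (k-i)^n, i=0 to k
i=0: (-1)^0×C(5,0)×5^11 = 48828125
i=1: (-1)^1×C(5,1)×4^11 = -20971520
i=2: (-1)^2×C(5,2)×3^11 = 1771470
i=3: (-1)^3×C(5,3)×2^11 = -20480
i=4: (-1)^4×C(5,4)×1^11 = 5
i=5: (-1)^5×C(5,5)×0^11 = 0
Total = 29607600

Number of surjections = 29607600


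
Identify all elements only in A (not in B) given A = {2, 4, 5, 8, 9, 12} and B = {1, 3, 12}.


A = {2, 4, 5, 8, 9, 12}
B = {1, 3, 12}
Region: only in A (not in B)
Elements: {2, 4, 5, 8, 9}

Elements only in A (not in B): {2, 4, 5, 8, 9}


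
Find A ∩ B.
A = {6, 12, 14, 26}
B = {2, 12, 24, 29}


A ∩ B = elements in both A and B
A = {6, 12, 14, 26}
B = {2, 12, 24, 29}
A ∩ B = {12}

A ∩ B = {12}


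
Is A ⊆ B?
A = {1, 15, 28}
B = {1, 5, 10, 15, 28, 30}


A ⊆ B means every element of A is in B.
All elements of A are in B.
So A ⊆ B.

Yes, A ⊆ B


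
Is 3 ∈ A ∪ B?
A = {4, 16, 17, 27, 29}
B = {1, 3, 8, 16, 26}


A = {4, 16, 17, 27, 29}, B = {1, 3, 8, 16, 26}
A ∪ B = all elements in A or B
A ∪ B = {1, 3, 4, 8, 16, 17, 26, 27, 29}
Checking if 3 ∈ A ∪ B
3 is in A ∪ B → True

3 ∈ A ∪ B


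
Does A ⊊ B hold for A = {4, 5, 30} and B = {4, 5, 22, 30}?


A ⊂ B requires: A ⊆ B AND A ≠ B.
A ⊆ B? Yes
A = B? No
A ⊂ B: Yes (A is a proper subset of B)

Yes, A ⊂ B


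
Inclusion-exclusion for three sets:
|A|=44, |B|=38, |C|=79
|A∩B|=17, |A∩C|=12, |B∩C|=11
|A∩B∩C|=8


|A∪B∪C| = |A|+|B|+|C| - |A∩B|-|A∩C|-|B∩C| + |A∩B∩C|
= 44+38+79 - 17-12-11 + 8
= 161 - 40 + 8
= 129

|A ∪ B ∪ C| = 129


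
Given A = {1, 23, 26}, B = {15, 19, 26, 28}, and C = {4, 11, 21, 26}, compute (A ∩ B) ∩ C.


A ∩ B = {26}
(A ∩ B) ∩ C = {26}

A ∩ B ∩ C = {26}


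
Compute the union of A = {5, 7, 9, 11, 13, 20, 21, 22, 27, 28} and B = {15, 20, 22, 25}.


A ∪ B = all elements in A or B (or both)
A = {5, 7, 9, 11, 13, 20, 21, 22, 27, 28}
B = {15, 20, 22, 25}
A ∪ B = {5, 7, 9, 11, 13, 15, 20, 21, 22, 25, 27, 28}

A ∪ B = {5, 7, 9, 11, 13, 15, 20, 21, 22, 25, 27, 28}


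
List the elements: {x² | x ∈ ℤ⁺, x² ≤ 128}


Checking each candidate:
Condition: positive perfect squares ≤ 128
Result = {1, 4, 9, 16, 25, 36, 49, 64, 81, 100, 121}

{1, 4, 9, 16, 25, 36, 49, 64, 81, 100, 121}


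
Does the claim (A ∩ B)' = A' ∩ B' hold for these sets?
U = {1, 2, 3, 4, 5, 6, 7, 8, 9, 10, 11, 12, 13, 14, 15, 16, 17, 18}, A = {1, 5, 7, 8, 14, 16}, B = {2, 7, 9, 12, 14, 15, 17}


LHS: A ∩ B = {7, 14}
(A ∩ B)' = U \ (A ∩ B) = {1, 2, 3, 4, 5, 6, 8, 9, 10, 11, 12, 13, 15, 16, 17, 18}
A' = {2, 3, 4, 6, 9, 10, 11, 12, 13, 15, 17, 18}, B' = {1, 3, 4, 5, 6, 8, 10, 11, 13, 16, 18}
Claimed RHS: A' ∩ B' = {3, 4, 6, 10, 11, 13, 18}
Identity is INVALID: LHS = {1, 2, 3, 4, 5, 6, 8, 9, 10, 11, 12, 13, 15, 16, 17, 18} but the RHS claimed here equals {3, 4, 6, 10, 11, 13, 18}. The correct form is (A ∩ B)' = A' ∪ B'.

Identity is invalid: (A ∩ B)' = {1, 2, 3, 4, 5, 6, 8, 9, 10, 11, 12, 13, 15, 16, 17, 18} but A' ∩ B' = {3, 4, 6, 10, 11, 13, 18}. The correct De Morgan law is (A ∩ B)' = A' ∪ B'.


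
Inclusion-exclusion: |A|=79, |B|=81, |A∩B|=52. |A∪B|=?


|A ∪ B| = |A| + |B| - |A ∩ B|
= 79 + 81 - 52
= 108

|A ∪ B| = 108


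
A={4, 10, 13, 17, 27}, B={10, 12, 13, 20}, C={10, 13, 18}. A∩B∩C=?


A ∩ B = {10, 13}
(A ∩ B) ∩ C = {10, 13}

A ∩ B ∩ C = {10, 13}


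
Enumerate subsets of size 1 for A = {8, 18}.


|A| = 2, so A has C(2,1) = 2 subsets of size 1.
Enumerate by choosing 1 elements from A at a time:
{8}, {18}

1-element subsets (2 total): {8}, {18}


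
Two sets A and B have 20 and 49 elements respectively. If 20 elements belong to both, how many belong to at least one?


|A ∪ B| = |A| + |B| - |A ∩ B|
= 20 + 49 - 20
= 49

|A ∪ B| = 49


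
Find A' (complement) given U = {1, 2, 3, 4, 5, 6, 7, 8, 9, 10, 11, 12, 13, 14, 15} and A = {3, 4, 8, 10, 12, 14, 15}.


Aᶜ = U \ A = elements in U but not in A
U = {1, 2, 3, 4, 5, 6, 7, 8, 9, 10, 11, 12, 13, 14, 15}
A = {3, 4, 8, 10, 12, 14, 15}
Aᶜ = {1, 2, 5, 6, 7, 9, 11, 13}

Aᶜ = {1, 2, 5, 6, 7, 9, 11, 13}


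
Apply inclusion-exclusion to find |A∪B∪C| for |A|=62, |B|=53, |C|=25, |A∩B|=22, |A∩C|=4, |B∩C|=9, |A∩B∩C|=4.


|A∪B∪C| = |A|+|B|+|C| - |A∩B|-|A∩C|-|B∩C| + |A∩B∩C|
= 62+53+25 - 22-4-9 + 4
= 140 - 35 + 4
= 109

|A ∪ B ∪ C| = 109


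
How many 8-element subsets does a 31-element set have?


C(n,k) = n! / (k!(n-k)!)
C(31,8) = 31! / (8!23!)
= 7888725

C(31,8) = 7888725


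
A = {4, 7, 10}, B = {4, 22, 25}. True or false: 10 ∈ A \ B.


A = {4, 7, 10}, B = {4, 22, 25}
A \ B = elements in A but not in B
A \ B = {7, 10}
Checking if 10 ∈ A \ B
10 is in A \ B → True

10 ∈ A \ B


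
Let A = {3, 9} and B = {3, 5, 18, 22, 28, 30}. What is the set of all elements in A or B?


A ∪ B = all elements in A or B (or both)
A = {3, 9}
B = {3, 5, 18, 22, 28, 30}
A ∪ B = {3, 5, 9, 18, 22, 28, 30}

A ∪ B = {3, 5, 9, 18, 22, 28, 30}


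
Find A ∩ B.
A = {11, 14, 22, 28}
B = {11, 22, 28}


A ∩ B = elements in both A and B
A = {11, 14, 22, 28}
B = {11, 22, 28}
A ∩ B = {11, 22, 28}

A ∩ B = {11, 22, 28}


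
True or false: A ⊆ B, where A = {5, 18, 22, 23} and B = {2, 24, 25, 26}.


A ⊆ B means every element of A is in B.
Elements in A not in B: {5, 18, 22, 23}
So A ⊄ B.

No, A ⊄ B


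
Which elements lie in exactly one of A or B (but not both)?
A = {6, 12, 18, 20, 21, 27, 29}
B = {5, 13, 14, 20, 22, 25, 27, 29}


A △ B = (A \ B) ∪ (B \ A) = elements in exactly one of A or B
A \ B = {6, 12, 18, 21}
B \ A = {5, 13, 14, 22, 25}
A △ B = {5, 6, 12, 13, 14, 18, 21, 22, 25}

A △ B = {5, 6, 12, 13, 14, 18, 21, 22, 25}


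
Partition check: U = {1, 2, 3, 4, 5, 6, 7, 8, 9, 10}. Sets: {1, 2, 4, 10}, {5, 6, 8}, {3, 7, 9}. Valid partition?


A partition requires: (1) non-empty parts, (2) pairwise disjoint, (3) union = U
Parts: {1, 2, 4, 10}, {5, 6, 8}, {3, 7, 9}
Union of parts: {1, 2, 3, 4, 5, 6, 7, 8, 9, 10}
U = {1, 2, 3, 4, 5, 6, 7, 8, 9, 10}
All non-empty? True
Pairwise disjoint? True
Covers U? True

Yes, valid partition


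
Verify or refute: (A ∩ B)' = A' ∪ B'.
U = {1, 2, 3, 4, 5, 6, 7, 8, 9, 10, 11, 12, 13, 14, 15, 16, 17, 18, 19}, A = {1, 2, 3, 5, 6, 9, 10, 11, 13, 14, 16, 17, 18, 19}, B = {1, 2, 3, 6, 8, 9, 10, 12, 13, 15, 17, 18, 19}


LHS: A ∩ B = {1, 2, 3, 6, 9, 10, 13, 17, 18, 19}
(A ∩ B)' = U \ (A ∩ B) = {4, 5, 7, 8, 11, 12, 14, 15, 16}
A' = {4, 7, 8, 12, 15}, B' = {4, 5, 7, 11, 14, 16}
Claimed RHS: A' ∪ B' = {4, 5, 7, 8, 11, 12, 14, 15, 16}
Identity is VALID: LHS = RHS = {4, 5, 7, 8, 11, 12, 14, 15, 16} ✓

Identity is valid. (A ∩ B)' = A' ∪ B' = {4, 5, 7, 8, 11, 12, 14, 15, 16}
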